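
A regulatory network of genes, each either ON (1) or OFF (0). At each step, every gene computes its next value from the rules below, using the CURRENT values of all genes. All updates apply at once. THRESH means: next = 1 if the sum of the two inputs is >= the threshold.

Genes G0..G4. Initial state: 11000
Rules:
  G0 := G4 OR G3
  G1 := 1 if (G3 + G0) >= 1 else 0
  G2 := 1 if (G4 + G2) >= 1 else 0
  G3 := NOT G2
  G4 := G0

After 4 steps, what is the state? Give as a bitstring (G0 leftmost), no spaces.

Step 1: G0=G4|G3=0|0=0 G1=(0+1>=1)=1 G2=(0+0>=1)=0 G3=NOT G2=NOT 0=1 G4=G0=1 -> 01011
Step 2: G0=G4|G3=1|1=1 G1=(1+0>=1)=1 G2=(1+0>=1)=1 G3=NOT G2=NOT 0=1 G4=G0=0 -> 11110
Step 3: G0=G4|G3=0|1=1 G1=(1+1>=1)=1 G2=(0+1>=1)=1 G3=NOT G2=NOT 1=0 G4=G0=1 -> 11101
Step 4: G0=G4|G3=1|0=1 G1=(0+1>=1)=1 G2=(1+1>=1)=1 G3=NOT G2=NOT 1=0 G4=G0=1 -> 11101

11101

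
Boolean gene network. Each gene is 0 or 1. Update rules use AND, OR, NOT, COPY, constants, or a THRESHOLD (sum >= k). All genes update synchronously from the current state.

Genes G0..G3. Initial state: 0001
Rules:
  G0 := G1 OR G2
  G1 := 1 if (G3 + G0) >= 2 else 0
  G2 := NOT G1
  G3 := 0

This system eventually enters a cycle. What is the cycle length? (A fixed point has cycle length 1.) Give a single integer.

Step 0: 0001
Step 1: G0=G1|G2=0|0=0 G1=(1+0>=2)=0 G2=NOT G1=NOT 0=1 G3=0(const) -> 0010
Step 2: G0=G1|G2=0|1=1 G1=(0+0>=2)=0 G2=NOT G1=NOT 0=1 G3=0(const) -> 1010
Step 3: G0=G1|G2=0|1=1 G1=(0+1>=2)=0 G2=NOT G1=NOT 0=1 G3=0(const) -> 1010
State from step 3 equals state from step 2 -> cycle length 1

Answer: 1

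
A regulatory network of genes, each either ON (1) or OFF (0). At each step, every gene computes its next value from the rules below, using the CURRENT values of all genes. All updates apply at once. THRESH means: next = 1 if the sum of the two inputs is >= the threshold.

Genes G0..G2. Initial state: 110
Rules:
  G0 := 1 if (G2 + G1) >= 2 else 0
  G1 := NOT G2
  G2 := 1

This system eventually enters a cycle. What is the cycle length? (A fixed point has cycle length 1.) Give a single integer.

Answer: 1

Derivation:
Step 0: 110
Step 1: G0=(0+1>=2)=0 G1=NOT G2=NOT 0=1 G2=1(const) -> 011
Step 2: G0=(1+1>=2)=1 G1=NOT G2=NOT 1=0 G2=1(const) -> 101
Step 3: G0=(1+0>=2)=0 G1=NOT G2=NOT 1=0 G2=1(const) -> 001
Step 4: G0=(1+0>=2)=0 G1=NOT G2=NOT 1=0 G2=1(const) -> 001
State from step 4 equals state from step 3 -> cycle length 1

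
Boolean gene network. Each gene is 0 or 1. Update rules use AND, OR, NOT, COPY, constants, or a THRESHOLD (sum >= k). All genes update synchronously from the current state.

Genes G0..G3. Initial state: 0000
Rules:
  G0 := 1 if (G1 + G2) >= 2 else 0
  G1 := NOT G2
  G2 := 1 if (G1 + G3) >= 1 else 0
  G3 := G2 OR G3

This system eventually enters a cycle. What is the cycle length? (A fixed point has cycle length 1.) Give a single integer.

Step 0: 0000
Step 1: G0=(0+0>=2)=0 G1=NOT G2=NOT 0=1 G2=(0+0>=1)=0 G3=G2|G3=0|0=0 -> 0100
Step 2: G0=(1+0>=2)=0 G1=NOT G2=NOT 0=1 G2=(1+0>=1)=1 G3=G2|G3=0|0=0 -> 0110
Step 3: G0=(1+1>=2)=1 G1=NOT G2=NOT 1=0 G2=(1+0>=1)=1 G3=G2|G3=1|0=1 -> 1011
Step 4: G0=(0+1>=2)=0 G1=NOT G2=NOT 1=0 G2=(0+1>=1)=1 G3=G2|G3=1|1=1 -> 0011
Step 5: G0=(0+1>=2)=0 G1=NOT G2=NOT 1=0 G2=(0+1>=1)=1 G3=G2|G3=1|1=1 -> 0011
State from step 5 equals state from step 4 -> cycle length 1

Answer: 1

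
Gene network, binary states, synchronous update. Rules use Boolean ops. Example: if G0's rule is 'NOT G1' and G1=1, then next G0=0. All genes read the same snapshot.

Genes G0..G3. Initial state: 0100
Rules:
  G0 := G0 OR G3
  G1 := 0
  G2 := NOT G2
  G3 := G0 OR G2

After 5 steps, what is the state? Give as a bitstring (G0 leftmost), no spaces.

Step 1: G0=G0|G3=0|0=0 G1=0(const) G2=NOT G2=NOT 0=1 G3=G0|G2=0|0=0 -> 0010
Step 2: G0=G0|G3=0|0=0 G1=0(const) G2=NOT G2=NOT 1=0 G3=G0|G2=0|1=1 -> 0001
Step 3: G0=G0|G3=0|1=1 G1=0(const) G2=NOT G2=NOT 0=1 G3=G0|G2=0|0=0 -> 1010
Step 4: G0=G0|G3=1|0=1 G1=0(const) G2=NOT G2=NOT 1=0 G3=G0|G2=1|1=1 -> 1001
Step 5: G0=G0|G3=1|1=1 G1=0(const) G2=NOT G2=NOT 0=1 G3=G0|G2=1|0=1 -> 1011

1011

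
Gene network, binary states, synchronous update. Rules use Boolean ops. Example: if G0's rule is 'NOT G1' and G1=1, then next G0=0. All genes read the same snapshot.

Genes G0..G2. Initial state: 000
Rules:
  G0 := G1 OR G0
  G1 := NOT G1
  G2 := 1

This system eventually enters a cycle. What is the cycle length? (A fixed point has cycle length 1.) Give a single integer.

Answer: 2

Derivation:
Step 0: 000
Step 1: G0=G1|G0=0|0=0 G1=NOT G1=NOT 0=1 G2=1(const) -> 011
Step 2: G0=G1|G0=1|0=1 G1=NOT G1=NOT 1=0 G2=1(const) -> 101
Step 3: G0=G1|G0=0|1=1 G1=NOT G1=NOT 0=1 G2=1(const) -> 111
Step 4: G0=G1|G0=1|1=1 G1=NOT G1=NOT 1=0 G2=1(const) -> 101
State from step 4 equals state from step 2 -> cycle length 2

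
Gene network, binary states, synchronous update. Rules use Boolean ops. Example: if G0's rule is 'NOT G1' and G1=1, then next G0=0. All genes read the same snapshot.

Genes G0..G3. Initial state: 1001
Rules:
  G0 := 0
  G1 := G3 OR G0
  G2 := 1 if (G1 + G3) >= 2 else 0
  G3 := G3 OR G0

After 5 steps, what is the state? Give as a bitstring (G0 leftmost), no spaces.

Step 1: G0=0(const) G1=G3|G0=1|1=1 G2=(0+1>=2)=0 G3=G3|G0=1|1=1 -> 0101
Step 2: G0=0(const) G1=G3|G0=1|0=1 G2=(1+1>=2)=1 G3=G3|G0=1|0=1 -> 0111
Step 3: G0=0(const) G1=G3|G0=1|0=1 G2=(1+1>=2)=1 G3=G3|G0=1|0=1 -> 0111
Step 4: G0=0(const) G1=G3|G0=1|0=1 G2=(1+1>=2)=1 G3=G3|G0=1|0=1 -> 0111
Step 5: G0=0(const) G1=G3|G0=1|0=1 G2=(1+1>=2)=1 G3=G3|G0=1|0=1 -> 0111

0111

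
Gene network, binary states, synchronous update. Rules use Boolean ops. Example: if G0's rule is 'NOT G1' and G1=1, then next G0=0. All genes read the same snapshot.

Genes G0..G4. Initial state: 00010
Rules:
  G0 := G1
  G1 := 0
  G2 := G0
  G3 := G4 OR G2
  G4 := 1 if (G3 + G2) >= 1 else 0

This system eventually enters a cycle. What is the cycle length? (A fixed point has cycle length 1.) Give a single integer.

Step 0: 00010
Step 1: G0=G1=0 G1=0(const) G2=G0=0 G3=G4|G2=0|0=0 G4=(1+0>=1)=1 -> 00001
Step 2: G0=G1=0 G1=0(const) G2=G0=0 G3=G4|G2=1|0=1 G4=(0+0>=1)=0 -> 00010
State from step 2 equals state from step 0 -> cycle length 2

Answer: 2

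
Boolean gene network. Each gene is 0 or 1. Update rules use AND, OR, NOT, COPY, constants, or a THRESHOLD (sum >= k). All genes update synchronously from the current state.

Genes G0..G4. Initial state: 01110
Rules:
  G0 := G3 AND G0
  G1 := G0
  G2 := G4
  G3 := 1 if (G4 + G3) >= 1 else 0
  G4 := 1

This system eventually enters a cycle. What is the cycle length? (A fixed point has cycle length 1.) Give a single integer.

Answer: 1

Derivation:
Step 0: 01110
Step 1: G0=G3&G0=1&0=0 G1=G0=0 G2=G4=0 G3=(0+1>=1)=1 G4=1(const) -> 00011
Step 2: G0=G3&G0=1&0=0 G1=G0=0 G2=G4=1 G3=(1+1>=1)=1 G4=1(const) -> 00111
Step 3: G0=G3&G0=1&0=0 G1=G0=0 G2=G4=1 G3=(1+1>=1)=1 G4=1(const) -> 00111
State from step 3 equals state from step 2 -> cycle length 1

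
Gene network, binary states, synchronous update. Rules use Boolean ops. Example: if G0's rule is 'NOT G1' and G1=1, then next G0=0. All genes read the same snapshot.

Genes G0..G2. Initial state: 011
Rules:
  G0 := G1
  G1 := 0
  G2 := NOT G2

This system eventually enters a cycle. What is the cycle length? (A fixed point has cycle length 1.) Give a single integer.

Answer: 2

Derivation:
Step 0: 011
Step 1: G0=G1=1 G1=0(const) G2=NOT G2=NOT 1=0 -> 100
Step 2: G0=G1=0 G1=0(const) G2=NOT G2=NOT 0=1 -> 001
Step 3: G0=G1=0 G1=0(const) G2=NOT G2=NOT 1=0 -> 000
Step 4: G0=G1=0 G1=0(const) G2=NOT G2=NOT 0=1 -> 001
State from step 4 equals state from step 2 -> cycle length 2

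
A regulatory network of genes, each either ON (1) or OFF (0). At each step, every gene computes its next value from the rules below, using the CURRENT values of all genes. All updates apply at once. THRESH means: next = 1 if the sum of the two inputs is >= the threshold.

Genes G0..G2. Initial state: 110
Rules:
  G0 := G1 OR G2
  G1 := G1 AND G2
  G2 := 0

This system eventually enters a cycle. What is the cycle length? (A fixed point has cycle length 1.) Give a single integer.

Answer: 1

Derivation:
Step 0: 110
Step 1: G0=G1|G2=1|0=1 G1=G1&G2=1&0=0 G2=0(const) -> 100
Step 2: G0=G1|G2=0|0=0 G1=G1&G2=0&0=0 G2=0(const) -> 000
Step 3: G0=G1|G2=0|0=0 G1=G1&G2=0&0=0 G2=0(const) -> 000
State from step 3 equals state from step 2 -> cycle length 1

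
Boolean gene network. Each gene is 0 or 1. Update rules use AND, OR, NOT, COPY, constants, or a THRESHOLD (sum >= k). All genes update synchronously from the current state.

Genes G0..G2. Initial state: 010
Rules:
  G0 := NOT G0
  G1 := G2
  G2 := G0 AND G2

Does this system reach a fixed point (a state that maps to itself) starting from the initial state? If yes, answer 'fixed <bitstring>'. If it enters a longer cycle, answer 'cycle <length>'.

Step 0: 010
Step 1: G0=NOT G0=NOT 0=1 G1=G2=0 G2=G0&G2=0&0=0 -> 100
Step 2: G0=NOT G0=NOT 1=0 G1=G2=0 G2=G0&G2=1&0=0 -> 000
Step 3: G0=NOT G0=NOT 0=1 G1=G2=0 G2=G0&G2=0&0=0 -> 100
Cycle of length 2 starting at step 1 -> no fixed point

Answer: cycle 2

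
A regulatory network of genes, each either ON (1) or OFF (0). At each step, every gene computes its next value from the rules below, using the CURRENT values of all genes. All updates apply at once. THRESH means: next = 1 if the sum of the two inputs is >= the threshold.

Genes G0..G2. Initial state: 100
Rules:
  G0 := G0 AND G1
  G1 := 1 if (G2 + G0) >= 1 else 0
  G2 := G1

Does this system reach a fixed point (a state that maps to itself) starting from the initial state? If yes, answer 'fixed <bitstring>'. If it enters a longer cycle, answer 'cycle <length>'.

Answer: cycle 2

Derivation:
Step 0: 100
Step 1: G0=G0&G1=1&0=0 G1=(0+1>=1)=1 G2=G1=0 -> 010
Step 2: G0=G0&G1=0&1=0 G1=(0+0>=1)=0 G2=G1=1 -> 001
Step 3: G0=G0&G1=0&0=0 G1=(1+0>=1)=1 G2=G1=0 -> 010
Cycle of length 2 starting at step 1 -> no fixed point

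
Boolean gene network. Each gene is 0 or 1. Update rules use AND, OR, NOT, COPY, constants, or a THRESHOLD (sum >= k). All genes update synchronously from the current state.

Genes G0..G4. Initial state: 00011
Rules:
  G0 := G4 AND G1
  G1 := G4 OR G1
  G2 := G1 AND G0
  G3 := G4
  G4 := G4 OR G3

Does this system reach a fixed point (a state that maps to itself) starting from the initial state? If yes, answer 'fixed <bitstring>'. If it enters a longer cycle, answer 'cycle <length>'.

Step 0: 00011
Step 1: G0=G4&G1=1&0=0 G1=G4|G1=1|0=1 G2=G1&G0=0&0=0 G3=G4=1 G4=G4|G3=1|1=1 -> 01011
Step 2: G0=G4&G1=1&1=1 G1=G4|G1=1|1=1 G2=G1&G0=1&0=0 G3=G4=1 G4=G4|G3=1|1=1 -> 11011
Step 3: G0=G4&G1=1&1=1 G1=G4|G1=1|1=1 G2=G1&G0=1&1=1 G3=G4=1 G4=G4|G3=1|1=1 -> 11111
Step 4: G0=G4&G1=1&1=1 G1=G4|G1=1|1=1 G2=G1&G0=1&1=1 G3=G4=1 G4=G4|G3=1|1=1 -> 11111
Fixed point reached at step 3: 11111

Answer: fixed 11111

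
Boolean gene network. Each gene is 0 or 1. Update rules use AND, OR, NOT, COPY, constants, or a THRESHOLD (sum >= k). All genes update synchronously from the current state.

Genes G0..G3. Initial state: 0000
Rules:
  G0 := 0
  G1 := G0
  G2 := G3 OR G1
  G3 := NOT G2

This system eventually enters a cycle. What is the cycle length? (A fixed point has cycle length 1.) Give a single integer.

Answer: 4

Derivation:
Step 0: 0000
Step 1: G0=0(const) G1=G0=0 G2=G3|G1=0|0=0 G3=NOT G2=NOT 0=1 -> 0001
Step 2: G0=0(const) G1=G0=0 G2=G3|G1=1|0=1 G3=NOT G2=NOT 0=1 -> 0011
Step 3: G0=0(const) G1=G0=0 G2=G3|G1=1|0=1 G3=NOT G2=NOT 1=0 -> 0010
Step 4: G0=0(const) G1=G0=0 G2=G3|G1=0|0=0 G3=NOT G2=NOT 1=0 -> 0000
State from step 4 equals state from step 0 -> cycle length 4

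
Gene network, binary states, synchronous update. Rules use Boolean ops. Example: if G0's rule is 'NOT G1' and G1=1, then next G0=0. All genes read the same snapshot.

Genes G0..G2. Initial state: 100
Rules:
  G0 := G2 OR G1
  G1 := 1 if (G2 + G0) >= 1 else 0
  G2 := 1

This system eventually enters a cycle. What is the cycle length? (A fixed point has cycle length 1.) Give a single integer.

Answer: 1

Derivation:
Step 0: 100
Step 1: G0=G2|G1=0|0=0 G1=(0+1>=1)=1 G2=1(const) -> 011
Step 2: G0=G2|G1=1|1=1 G1=(1+0>=1)=1 G2=1(const) -> 111
Step 3: G0=G2|G1=1|1=1 G1=(1+1>=1)=1 G2=1(const) -> 111
State from step 3 equals state from step 2 -> cycle length 1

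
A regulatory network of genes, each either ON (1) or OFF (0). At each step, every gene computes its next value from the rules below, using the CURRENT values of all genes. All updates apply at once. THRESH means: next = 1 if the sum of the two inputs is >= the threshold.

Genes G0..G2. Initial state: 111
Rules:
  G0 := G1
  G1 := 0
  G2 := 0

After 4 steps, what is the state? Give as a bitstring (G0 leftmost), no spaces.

Step 1: G0=G1=1 G1=0(const) G2=0(const) -> 100
Step 2: G0=G1=0 G1=0(const) G2=0(const) -> 000
Step 3: G0=G1=0 G1=0(const) G2=0(const) -> 000
Step 4: G0=G1=0 G1=0(const) G2=0(const) -> 000

000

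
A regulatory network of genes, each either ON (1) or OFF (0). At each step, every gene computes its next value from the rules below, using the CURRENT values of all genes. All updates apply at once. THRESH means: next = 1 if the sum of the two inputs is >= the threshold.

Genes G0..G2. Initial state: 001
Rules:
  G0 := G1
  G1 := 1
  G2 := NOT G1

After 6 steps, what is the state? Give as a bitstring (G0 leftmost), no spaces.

Step 1: G0=G1=0 G1=1(const) G2=NOT G1=NOT 0=1 -> 011
Step 2: G0=G1=1 G1=1(const) G2=NOT G1=NOT 1=0 -> 110
Step 3: G0=G1=1 G1=1(const) G2=NOT G1=NOT 1=0 -> 110
Step 4: G0=G1=1 G1=1(const) G2=NOT G1=NOT 1=0 -> 110
Step 5: G0=G1=1 G1=1(const) G2=NOT G1=NOT 1=0 -> 110
Step 6: G0=G1=1 G1=1(const) G2=NOT G1=NOT 1=0 -> 110

110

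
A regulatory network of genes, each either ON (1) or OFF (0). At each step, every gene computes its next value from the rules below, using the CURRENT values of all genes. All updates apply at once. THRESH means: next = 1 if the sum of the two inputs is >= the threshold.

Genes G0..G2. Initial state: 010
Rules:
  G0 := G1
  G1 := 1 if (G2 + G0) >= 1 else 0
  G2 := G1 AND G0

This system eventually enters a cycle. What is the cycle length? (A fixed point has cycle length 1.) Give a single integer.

Answer: 2

Derivation:
Step 0: 010
Step 1: G0=G1=1 G1=(0+0>=1)=0 G2=G1&G0=1&0=0 -> 100
Step 2: G0=G1=0 G1=(0+1>=1)=1 G2=G1&G0=0&1=0 -> 010
State from step 2 equals state from step 0 -> cycle length 2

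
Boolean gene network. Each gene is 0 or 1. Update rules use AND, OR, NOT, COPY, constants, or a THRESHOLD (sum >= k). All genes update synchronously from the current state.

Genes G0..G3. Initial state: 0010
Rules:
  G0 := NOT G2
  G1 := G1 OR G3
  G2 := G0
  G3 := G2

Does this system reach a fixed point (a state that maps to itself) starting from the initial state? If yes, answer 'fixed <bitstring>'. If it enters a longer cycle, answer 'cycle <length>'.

Answer: cycle 4

Derivation:
Step 0: 0010
Step 1: G0=NOT G2=NOT 1=0 G1=G1|G3=0|0=0 G2=G0=0 G3=G2=1 -> 0001
Step 2: G0=NOT G2=NOT 0=1 G1=G1|G3=0|1=1 G2=G0=0 G3=G2=0 -> 1100
Step 3: G0=NOT G2=NOT 0=1 G1=G1|G3=1|0=1 G2=G0=1 G3=G2=0 -> 1110
Step 4: G0=NOT G2=NOT 1=0 G1=G1|G3=1|0=1 G2=G0=1 G3=G2=1 -> 0111
Step 5: G0=NOT G2=NOT 1=0 G1=G1|G3=1|1=1 G2=G0=0 G3=G2=1 -> 0101
Step 6: G0=NOT G2=NOT 0=1 G1=G1|G3=1|1=1 G2=G0=0 G3=G2=0 -> 1100
Cycle of length 4 starting at step 2 -> no fixed point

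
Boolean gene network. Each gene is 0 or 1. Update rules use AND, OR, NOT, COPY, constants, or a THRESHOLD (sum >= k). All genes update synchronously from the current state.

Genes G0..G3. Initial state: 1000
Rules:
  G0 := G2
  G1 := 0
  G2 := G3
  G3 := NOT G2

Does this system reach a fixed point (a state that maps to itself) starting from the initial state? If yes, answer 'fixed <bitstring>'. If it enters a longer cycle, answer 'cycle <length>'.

Answer: cycle 4

Derivation:
Step 0: 1000
Step 1: G0=G2=0 G1=0(const) G2=G3=0 G3=NOT G2=NOT 0=1 -> 0001
Step 2: G0=G2=0 G1=0(const) G2=G3=1 G3=NOT G2=NOT 0=1 -> 0011
Step 3: G0=G2=1 G1=0(const) G2=G3=1 G3=NOT G2=NOT 1=0 -> 1010
Step 4: G0=G2=1 G1=0(const) G2=G3=0 G3=NOT G2=NOT 1=0 -> 1000
Cycle of length 4 starting at step 0 -> no fixed point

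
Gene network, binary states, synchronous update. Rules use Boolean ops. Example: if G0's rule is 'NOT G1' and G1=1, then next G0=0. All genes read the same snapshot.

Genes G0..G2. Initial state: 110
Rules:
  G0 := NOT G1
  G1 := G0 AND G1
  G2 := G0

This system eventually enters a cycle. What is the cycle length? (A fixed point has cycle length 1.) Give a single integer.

Step 0: 110
Step 1: G0=NOT G1=NOT 1=0 G1=G0&G1=1&1=1 G2=G0=1 -> 011
Step 2: G0=NOT G1=NOT 1=0 G1=G0&G1=0&1=0 G2=G0=0 -> 000
Step 3: G0=NOT G1=NOT 0=1 G1=G0&G1=0&0=0 G2=G0=0 -> 100
Step 4: G0=NOT G1=NOT 0=1 G1=G0&G1=1&0=0 G2=G0=1 -> 101
Step 5: G0=NOT G1=NOT 0=1 G1=G0&G1=1&0=0 G2=G0=1 -> 101
State from step 5 equals state from step 4 -> cycle length 1

Answer: 1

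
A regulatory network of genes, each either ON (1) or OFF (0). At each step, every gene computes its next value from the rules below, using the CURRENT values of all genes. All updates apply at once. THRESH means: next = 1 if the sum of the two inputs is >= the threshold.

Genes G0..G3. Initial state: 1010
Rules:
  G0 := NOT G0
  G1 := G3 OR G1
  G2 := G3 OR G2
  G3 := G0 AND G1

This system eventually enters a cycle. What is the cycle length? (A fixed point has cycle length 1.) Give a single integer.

Step 0: 1010
Step 1: G0=NOT G0=NOT 1=0 G1=G3|G1=0|0=0 G2=G3|G2=0|1=1 G3=G0&G1=1&0=0 -> 0010
Step 2: G0=NOT G0=NOT 0=1 G1=G3|G1=0|0=0 G2=G3|G2=0|1=1 G3=G0&G1=0&0=0 -> 1010
State from step 2 equals state from step 0 -> cycle length 2

Answer: 2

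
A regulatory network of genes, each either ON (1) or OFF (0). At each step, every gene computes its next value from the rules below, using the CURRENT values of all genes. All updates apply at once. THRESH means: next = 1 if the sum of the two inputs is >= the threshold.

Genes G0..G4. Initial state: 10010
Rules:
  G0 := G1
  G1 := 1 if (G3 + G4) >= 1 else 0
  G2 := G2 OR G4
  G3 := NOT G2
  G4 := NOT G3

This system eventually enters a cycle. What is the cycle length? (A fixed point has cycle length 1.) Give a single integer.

Answer: 1

Derivation:
Step 0: 10010
Step 1: G0=G1=0 G1=(1+0>=1)=1 G2=G2|G4=0|0=0 G3=NOT G2=NOT 0=1 G4=NOT G3=NOT 1=0 -> 01010
Step 2: G0=G1=1 G1=(1+0>=1)=1 G2=G2|G4=0|0=0 G3=NOT G2=NOT 0=1 G4=NOT G3=NOT 1=0 -> 11010
Step 3: G0=G1=1 G1=(1+0>=1)=1 G2=G2|G4=0|0=0 G3=NOT G2=NOT 0=1 G4=NOT G3=NOT 1=0 -> 11010
State from step 3 equals state from step 2 -> cycle length 1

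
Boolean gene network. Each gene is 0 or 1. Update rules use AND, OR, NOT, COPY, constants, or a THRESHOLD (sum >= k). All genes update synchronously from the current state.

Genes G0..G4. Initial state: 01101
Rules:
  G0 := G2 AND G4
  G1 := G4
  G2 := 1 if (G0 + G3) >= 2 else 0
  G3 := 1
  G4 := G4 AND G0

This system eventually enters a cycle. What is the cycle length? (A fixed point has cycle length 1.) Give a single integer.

Answer: 1

Derivation:
Step 0: 01101
Step 1: G0=G2&G4=1&1=1 G1=G4=1 G2=(0+0>=2)=0 G3=1(const) G4=G4&G0=1&0=0 -> 11010
Step 2: G0=G2&G4=0&0=0 G1=G4=0 G2=(1+1>=2)=1 G3=1(const) G4=G4&G0=0&1=0 -> 00110
Step 3: G0=G2&G4=1&0=0 G1=G4=0 G2=(0+1>=2)=0 G3=1(const) G4=G4&G0=0&0=0 -> 00010
Step 4: G0=G2&G4=0&0=0 G1=G4=0 G2=(0+1>=2)=0 G3=1(const) G4=G4&G0=0&0=0 -> 00010
State from step 4 equals state from step 3 -> cycle length 1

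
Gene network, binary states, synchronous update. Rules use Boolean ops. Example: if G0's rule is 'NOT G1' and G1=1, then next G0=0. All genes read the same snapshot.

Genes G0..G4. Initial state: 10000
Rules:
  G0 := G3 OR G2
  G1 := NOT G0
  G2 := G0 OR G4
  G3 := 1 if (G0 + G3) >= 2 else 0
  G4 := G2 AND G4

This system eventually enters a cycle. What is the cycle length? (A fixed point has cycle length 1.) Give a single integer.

Step 0: 10000
Step 1: G0=G3|G2=0|0=0 G1=NOT G0=NOT 1=0 G2=G0|G4=1|0=1 G3=(1+0>=2)=0 G4=G2&G4=0&0=0 -> 00100
Step 2: G0=G3|G2=0|1=1 G1=NOT G0=NOT 0=1 G2=G0|G4=0|0=0 G3=(0+0>=2)=0 G4=G2&G4=1&0=0 -> 11000
Step 3: G0=G3|G2=0|0=0 G1=NOT G0=NOT 1=0 G2=G0|G4=1|0=1 G3=(1+0>=2)=0 G4=G2&G4=0&0=0 -> 00100
State from step 3 equals state from step 1 -> cycle length 2

Answer: 2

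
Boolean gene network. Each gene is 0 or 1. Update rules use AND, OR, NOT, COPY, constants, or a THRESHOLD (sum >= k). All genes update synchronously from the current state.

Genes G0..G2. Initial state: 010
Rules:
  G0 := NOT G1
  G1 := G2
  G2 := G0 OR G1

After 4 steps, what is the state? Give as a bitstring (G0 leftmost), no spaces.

Step 1: G0=NOT G1=NOT 1=0 G1=G2=0 G2=G0|G1=0|1=1 -> 001
Step 2: G0=NOT G1=NOT 0=1 G1=G2=1 G2=G0|G1=0|0=0 -> 110
Step 3: G0=NOT G1=NOT 1=0 G1=G2=0 G2=G0|G1=1|1=1 -> 001
Step 4: G0=NOT G1=NOT 0=1 G1=G2=1 G2=G0|G1=0|0=0 -> 110

110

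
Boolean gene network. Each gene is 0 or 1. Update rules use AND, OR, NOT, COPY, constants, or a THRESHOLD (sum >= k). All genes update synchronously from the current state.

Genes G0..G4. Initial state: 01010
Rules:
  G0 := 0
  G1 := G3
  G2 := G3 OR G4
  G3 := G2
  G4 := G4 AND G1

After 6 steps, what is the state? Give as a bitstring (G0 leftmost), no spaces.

Step 1: G0=0(const) G1=G3=1 G2=G3|G4=1|0=1 G3=G2=0 G4=G4&G1=0&1=0 -> 01100
Step 2: G0=0(const) G1=G3=0 G2=G3|G4=0|0=0 G3=G2=1 G4=G4&G1=0&1=0 -> 00010
Step 3: G0=0(const) G1=G3=1 G2=G3|G4=1|0=1 G3=G2=0 G4=G4&G1=0&0=0 -> 01100
Step 4: G0=0(const) G1=G3=0 G2=G3|G4=0|0=0 G3=G2=1 G4=G4&G1=0&1=0 -> 00010
Step 5: G0=0(const) G1=G3=1 G2=G3|G4=1|0=1 G3=G2=0 G4=G4&G1=0&0=0 -> 01100
Step 6: G0=0(const) G1=G3=0 G2=G3|G4=0|0=0 G3=G2=1 G4=G4&G1=0&1=0 -> 00010

00010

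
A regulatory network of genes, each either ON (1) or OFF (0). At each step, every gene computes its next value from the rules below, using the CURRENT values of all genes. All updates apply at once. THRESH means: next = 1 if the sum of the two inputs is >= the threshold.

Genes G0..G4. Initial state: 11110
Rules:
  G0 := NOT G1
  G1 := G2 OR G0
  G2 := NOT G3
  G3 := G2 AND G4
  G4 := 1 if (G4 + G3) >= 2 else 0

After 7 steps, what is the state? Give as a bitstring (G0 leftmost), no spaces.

Step 1: G0=NOT G1=NOT 1=0 G1=G2|G0=1|1=1 G2=NOT G3=NOT 1=0 G3=G2&G4=1&0=0 G4=(0+1>=2)=0 -> 01000
Step 2: G0=NOT G1=NOT 1=0 G1=G2|G0=0|0=0 G2=NOT G3=NOT 0=1 G3=G2&G4=0&0=0 G4=(0+0>=2)=0 -> 00100
Step 3: G0=NOT G1=NOT 0=1 G1=G2|G0=1|0=1 G2=NOT G3=NOT 0=1 G3=G2&G4=1&0=0 G4=(0+0>=2)=0 -> 11100
Step 4: G0=NOT G1=NOT 1=0 G1=G2|G0=1|1=1 G2=NOT G3=NOT 0=1 G3=G2&G4=1&0=0 G4=(0+0>=2)=0 -> 01100
Step 5: G0=NOT G1=NOT 1=0 G1=G2|G0=1|0=1 G2=NOT G3=NOT 0=1 G3=G2&G4=1&0=0 G4=(0+0>=2)=0 -> 01100
Step 6: G0=NOT G1=NOT 1=0 G1=G2|G0=1|0=1 G2=NOT G3=NOT 0=1 G3=G2&G4=1&0=0 G4=(0+0>=2)=0 -> 01100
Step 7: G0=NOT G1=NOT 1=0 G1=G2|G0=1|0=1 G2=NOT G3=NOT 0=1 G3=G2&G4=1&0=0 G4=(0+0>=2)=0 -> 01100

01100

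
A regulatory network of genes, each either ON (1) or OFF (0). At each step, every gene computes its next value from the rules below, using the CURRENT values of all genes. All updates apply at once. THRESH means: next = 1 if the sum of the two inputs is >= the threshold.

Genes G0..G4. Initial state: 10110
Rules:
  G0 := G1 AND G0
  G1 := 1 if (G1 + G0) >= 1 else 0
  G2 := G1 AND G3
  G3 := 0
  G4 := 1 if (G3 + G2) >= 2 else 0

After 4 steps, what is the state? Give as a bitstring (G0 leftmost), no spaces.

Step 1: G0=G1&G0=0&1=0 G1=(0+1>=1)=1 G2=G1&G3=0&1=0 G3=0(const) G4=(1+1>=2)=1 -> 01001
Step 2: G0=G1&G0=1&0=0 G1=(1+0>=1)=1 G2=G1&G3=1&0=0 G3=0(const) G4=(0+0>=2)=0 -> 01000
Step 3: G0=G1&G0=1&0=0 G1=(1+0>=1)=1 G2=G1&G3=1&0=0 G3=0(const) G4=(0+0>=2)=0 -> 01000
Step 4: G0=G1&G0=1&0=0 G1=(1+0>=1)=1 G2=G1&G3=1&0=0 G3=0(const) G4=(0+0>=2)=0 -> 01000

01000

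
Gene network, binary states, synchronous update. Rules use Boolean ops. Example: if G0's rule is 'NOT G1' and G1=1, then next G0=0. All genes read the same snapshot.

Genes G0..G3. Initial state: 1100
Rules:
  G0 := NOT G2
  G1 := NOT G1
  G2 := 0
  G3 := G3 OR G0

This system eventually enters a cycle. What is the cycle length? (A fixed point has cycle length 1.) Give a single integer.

Step 0: 1100
Step 1: G0=NOT G2=NOT 0=1 G1=NOT G1=NOT 1=0 G2=0(const) G3=G3|G0=0|1=1 -> 1001
Step 2: G0=NOT G2=NOT 0=1 G1=NOT G1=NOT 0=1 G2=0(const) G3=G3|G0=1|1=1 -> 1101
Step 3: G0=NOT G2=NOT 0=1 G1=NOT G1=NOT 1=0 G2=0(const) G3=G3|G0=1|1=1 -> 1001
State from step 3 equals state from step 1 -> cycle length 2

Answer: 2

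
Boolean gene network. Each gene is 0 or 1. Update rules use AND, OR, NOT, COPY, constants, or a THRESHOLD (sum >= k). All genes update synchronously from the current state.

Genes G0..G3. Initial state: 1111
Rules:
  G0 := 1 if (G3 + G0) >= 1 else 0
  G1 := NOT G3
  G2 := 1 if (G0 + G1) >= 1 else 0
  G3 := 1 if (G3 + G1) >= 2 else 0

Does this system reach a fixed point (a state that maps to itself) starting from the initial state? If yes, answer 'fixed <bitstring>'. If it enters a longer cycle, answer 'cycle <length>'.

Answer: fixed 1110

Derivation:
Step 0: 1111
Step 1: G0=(1+1>=1)=1 G1=NOT G3=NOT 1=0 G2=(1+1>=1)=1 G3=(1+1>=2)=1 -> 1011
Step 2: G0=(1+1>=1)=1 G1=NOT G3=NOT 1=0 G2=(1+0>=1)=1 G3=(1+0>=2)=0 -> 1010
Step 3: G0=(0+1>=1)=1 G1=NOT G3=NOT 0=1 G2=(1+0>=1)=1 G3=(0+0>=2)=0 -> 1110
Step 4: G0=(0+1>=1)=1 G1=NOT G3=NOT 0=1 G2=(1+1>=1)=1 G3=(0+1>=2)=0 -> 1110
Fixed point reached at step 3: 1110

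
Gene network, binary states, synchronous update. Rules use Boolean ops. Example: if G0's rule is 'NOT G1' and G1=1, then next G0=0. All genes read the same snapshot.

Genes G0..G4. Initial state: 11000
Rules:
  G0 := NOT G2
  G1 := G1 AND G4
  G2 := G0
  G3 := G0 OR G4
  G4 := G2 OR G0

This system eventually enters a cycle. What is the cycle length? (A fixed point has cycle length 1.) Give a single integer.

Step 0: 11000
Step 1: G0=NOT G2=NOT 0=1 G1=G1&G4=1&0=0 G2=G0=1 G3=G0|G4=1|0=1 G4=G2|G0=0|1=1 -> 10111
Step 2: G0=NOT G2=NOT 1=0 G1=G1&G4=0&1=0 G2=G0=1 G3=G0|G4=1|1=1 G4=G2|G0=1|1=1 -> 00111
Step 3: G0=NOT G2=NOT 1=0 G1=G1&G4=0&1=0 G2=G0=0 G3=G0|G4=0|1=1 G4=G2|G0=1|0=1 -> 00011
Step 4: G0=NOT G2=NOT 0=1 G1=G1&G4=0&1=0 G2=G0=0 G3=G0|G4=0|1=1 G4=G2|G0=0|0=0 -> 10010
Step 5: G0=NOT G2=NOT 0=1 G1=G1&G4=0&0=0 G2=G0=1 G3=G0|G4=1|0=1 G4=G2|G0=0|1=1 -> 10111
State from step 5 equals state from step 1 -> cycle length 4

Answer: 4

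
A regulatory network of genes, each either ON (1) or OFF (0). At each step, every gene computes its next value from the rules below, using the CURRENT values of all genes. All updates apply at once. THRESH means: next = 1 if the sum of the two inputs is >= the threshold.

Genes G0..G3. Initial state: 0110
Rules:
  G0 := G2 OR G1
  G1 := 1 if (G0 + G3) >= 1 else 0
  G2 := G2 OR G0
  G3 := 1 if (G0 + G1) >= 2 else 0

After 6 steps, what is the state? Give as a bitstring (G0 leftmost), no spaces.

Step 1: G0=G2|G1=1|1=1 G1=(0+0>=1)=0 G2=G2|G0=1|0=1 G3=(0+1>=2)=0 -> 1010
Step 2: G0=G2|G1=1|0=1 G1=(1+0>=1)=1 G2=G2|G0=1|1=1 G3=(1+0>=2)=0 -> 1110
Step 3: G0=G2|G1=1|1=1 G1=(1+0>=1)=1 G2=G2|G0=1|1=1 G3=(1+1>=2)=1 -> 1111
Step 4: G0=G2|G1=1|1=1 G1=(1+1>=1)=1 G2=G2|G0=1|1=1 G3=(1+1>=2)=1 -> 1111
Step 5: G0=G2|G1=1|1=1 G1=(1+1>=1)=1 G2=G2|G0=1|1=1 G3=(1+1>=2)=1 -> 1111
Step 6: G0=G2|G1=1|1=1 G1=(1+1>=1)=1 G2=G2|G0=1|1=1 G3=(1+1>=2)=1 -> 1111

1111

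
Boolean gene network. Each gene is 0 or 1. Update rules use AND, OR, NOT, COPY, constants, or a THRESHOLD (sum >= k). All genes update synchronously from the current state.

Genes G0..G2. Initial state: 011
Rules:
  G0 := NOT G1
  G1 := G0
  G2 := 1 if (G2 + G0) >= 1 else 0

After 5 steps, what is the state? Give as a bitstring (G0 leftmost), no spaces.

Step 1: G0=NOT G1=NOT 1=0 G1=G0=0 G2=(1+0>=1)=1 -> 001
Step 2: G0=NOT G1=NOT 0=1 G1=G0=0 G2=(1+0>=1)=1 -> 101
Step 3: G0=NOT G1=NOT 0=1 G1=G0=1 G2=(1+1>=1)=1 -> 111
Step 4: G0=NOT G1=NOT 1=0 G1=G0=1 G2=(1+1>=1)=1 -> 011
Step 5: G0=NOT G1=NOT 1=0 G1=G0=0 G2=(1+0>=1)=1 -> 001

001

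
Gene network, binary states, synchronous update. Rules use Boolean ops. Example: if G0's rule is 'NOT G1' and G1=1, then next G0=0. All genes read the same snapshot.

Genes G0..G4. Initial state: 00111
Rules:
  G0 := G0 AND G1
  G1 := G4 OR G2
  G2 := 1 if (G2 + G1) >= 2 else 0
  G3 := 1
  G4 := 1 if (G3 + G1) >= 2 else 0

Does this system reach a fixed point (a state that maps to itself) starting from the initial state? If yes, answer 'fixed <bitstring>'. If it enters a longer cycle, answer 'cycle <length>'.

Answer: cycle 2

Derivation:
Step 0: 00111
Step 1: G0=G0&G1=0&0=0 G1=G4|G2=1|1=1 G2=(1+0>=2)=0 G3=1(const) G4=(1+0>=2)=0 -> 01010
Step 2: G0=G0&G1=0&1=0 G1=G4|G2=0|0=0 G2=(0+1>=2)=0 G3=1(const) G4=(1+1>=2)=1 -> 00011
Step 3: G0=G0&G1=0&0=0 G1=G4|G2=1|0=1 G2=(0+0>=2)=0 G3=1(const) G4=(1+0>=2)=0 -> 01010
Cycle of length 2 starting at step 1 -> no fixed point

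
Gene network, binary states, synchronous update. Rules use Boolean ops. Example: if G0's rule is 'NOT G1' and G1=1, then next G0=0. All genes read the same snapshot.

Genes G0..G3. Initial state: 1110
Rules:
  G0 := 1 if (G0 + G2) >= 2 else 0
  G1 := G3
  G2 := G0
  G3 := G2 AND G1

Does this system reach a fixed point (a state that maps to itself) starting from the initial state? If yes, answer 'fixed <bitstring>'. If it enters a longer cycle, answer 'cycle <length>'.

Answer: cycle 2

Derivation:
Step 0: 1110
Step 1: G0=(1+1>=2)=1 G1=G3=0 G2=G0=1 G3=G2&G1=1&1=1 -> 1011
Step 2: G0=(1+1>=2)=1 G1=G3=1 G2=G0=1 G3=G2&G1=1&0=0 -> 1110
Cycle of length 2 starting at step 0 -> no fixed point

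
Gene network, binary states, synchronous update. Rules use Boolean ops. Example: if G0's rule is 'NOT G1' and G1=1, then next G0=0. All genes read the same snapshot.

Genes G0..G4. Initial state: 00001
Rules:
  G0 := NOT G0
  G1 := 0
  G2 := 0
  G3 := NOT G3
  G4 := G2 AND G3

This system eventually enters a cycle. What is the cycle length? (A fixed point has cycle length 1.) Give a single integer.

Step 0: 00001
Step 1: G0=NOT G0=NOT 0=1 G1=0(const) G2=0(const) G3=NOT G3=NOT 0=1 G4=G2&G3=0&0=0 -> 10010
Step 2: G0=NOT G0=NOT 1=0 G1=0(const) G2=0(const) G3=NOT G3=NOT 1=0 G4=G2&G3=0&1=0 -> 00000
Step 3: G0=NOT G0=NOT 0=1 G1=0(const) G2=0(const) G3=NOT G3=NOT 0=1 G4=G2&G3=0&0=0 -> 10010
State from step 3 equals state from step 1 -> cycle length 2

Answer: 2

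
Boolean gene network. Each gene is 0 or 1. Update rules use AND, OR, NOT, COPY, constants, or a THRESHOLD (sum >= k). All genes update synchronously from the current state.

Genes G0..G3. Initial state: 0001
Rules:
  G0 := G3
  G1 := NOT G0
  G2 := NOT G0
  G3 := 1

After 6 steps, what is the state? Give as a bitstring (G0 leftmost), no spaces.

Step 1: G0=G3=1 G1=NOT G0=NOT 0=1 G2=NOT G0=NOT 0=1 G3=1(const) -> 1111
Step 2: G0=G3=1 G1=NOT G0=NOT 1=0 G2=NOT G0=NOT 1=0 G3=1(const) -> 1001
Step 3: G0=G3=1 G1=NOT G0=NOT 1=0 G2=NOT G0=NOT 1=0 G3=1(const) -> 1001
Step 4: G0=G3=1 G1=NOT G0=NOT 1=0 G2=NOT G0=NOT 1=0 G3=1(const) -> 1001
Step 5: G0=G3=1 G1=NOT G0=NOT 1=0 G2=NOT G0=NOT 1=0 G3=1(const) -> 1001
Step 6: G0=G3=1 G1=NOT G0=NOT 1=0 G2=NOT G0=NOT 1=0 G3=1(const) -> 1001

1001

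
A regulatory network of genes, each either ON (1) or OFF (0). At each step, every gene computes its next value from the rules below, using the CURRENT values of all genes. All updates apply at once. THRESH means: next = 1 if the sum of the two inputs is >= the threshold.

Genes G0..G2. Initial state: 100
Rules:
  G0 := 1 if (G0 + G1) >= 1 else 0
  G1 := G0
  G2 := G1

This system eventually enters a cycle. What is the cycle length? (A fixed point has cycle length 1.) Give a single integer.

Step 0: 100
Step 1: G0=(1+0>=1)=1 G1=G0=1 G2=G1=0 -> 110
Step 2: G0=(1+1>=1)=1 G1=G0=1 G2=G1=1 -> 111
Step 3: G0=(1+1>=1)=1 G1=G0=1 G2=G1=1 -> 111
State from step 3 equals state from step 2 -> cycle length 1

Answer: 1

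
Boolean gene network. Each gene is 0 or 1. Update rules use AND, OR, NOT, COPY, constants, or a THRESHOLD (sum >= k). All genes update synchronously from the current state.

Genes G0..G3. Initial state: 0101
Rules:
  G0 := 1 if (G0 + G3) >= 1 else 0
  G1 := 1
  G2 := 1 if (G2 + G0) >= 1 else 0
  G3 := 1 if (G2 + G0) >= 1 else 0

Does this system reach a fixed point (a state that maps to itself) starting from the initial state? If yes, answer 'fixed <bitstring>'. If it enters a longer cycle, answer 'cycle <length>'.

Answer: fixed 1111

Derivation:
Step 0: 0101
Step 1: G0=(0+1>=1)=1 G1=1(const) G2=(0+0>=1)=0 G3=(0+0>=1)=0 -> 1100
Step 2: G0=(1+0>=1)=1 G1=1(const) G2=(0+1>=1)=1 G3=(0+1>=1)=1 -> 1111
Step 3: G0=(1+1>=1)=1 G1=1(const) G2=(1+1>=1)=1 G3=(1+1>=1)=1 -> 1111
Fixed point reached at step 2: 1111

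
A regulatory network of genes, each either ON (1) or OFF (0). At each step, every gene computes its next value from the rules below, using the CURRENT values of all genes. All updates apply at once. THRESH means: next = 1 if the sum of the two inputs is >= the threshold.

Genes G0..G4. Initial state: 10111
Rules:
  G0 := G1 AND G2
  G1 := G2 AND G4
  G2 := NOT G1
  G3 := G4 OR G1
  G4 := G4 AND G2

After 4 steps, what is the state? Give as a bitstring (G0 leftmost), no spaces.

Step 1: G0=G1&G2=0&1=0 G1=G2&G4=1&1=1 G2=NOT G1=NOT 0=1 G3=G4|G1=1|0=1 G4=G4&G2=1&1=1 -> 01111
Step 2: G0=G1&G2=1&1=1 G1=G2&G4=1&1=1 G2=NOT G1=NOT 1=0 G3=G4|G1=1|1=1 G4=G4&G2=1&1=1 -> 11011
Step 3: G0=G1&G2=1&0=0 G1=G2&G4=0&1=0 G2=NOT G1=NOT 1=0 G3=G4|G1=1|1=1 G4=G4&G2=1&0=0 -> 00010
Step 4: G0=G1&G2=0&0=0 G1=G2&G4=0&0=0 G2=NOT G1=NOT 0=1 G3=G4|G1=0|0=0 G4=G4&G2=0&0=0 -> 00100

00100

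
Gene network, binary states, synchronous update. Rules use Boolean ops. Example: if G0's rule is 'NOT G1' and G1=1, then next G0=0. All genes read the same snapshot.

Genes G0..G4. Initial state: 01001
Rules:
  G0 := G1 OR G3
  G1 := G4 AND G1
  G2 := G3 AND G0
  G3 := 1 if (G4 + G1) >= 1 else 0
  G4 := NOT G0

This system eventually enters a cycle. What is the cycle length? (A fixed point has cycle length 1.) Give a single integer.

Step 0: 01001
Step 1: G0=G1|G3=1|0=1 G1=G4&G1=1&1=1 G2=G3&G0=0&0=0 G3=(1+1>=1)=1 G4=NOT G0=NOT 0=1 -> 11011
Step 2: G0=G1|G3=1|1=1 G1=G4&G1=1&1=1 G2=G3&G0=1&1=1 G3=(1+1>=1)=1 G4=NOT G0=NOT 1=0 -> 11110
Step 3: G0=G1|G3=1|1=1 G1=G4&G1=0&1=0 G2=G3&G0=1&1=1 G3=(0+1>=1)=1 G4=NOT G0=NOT 1=0 -> 10110
Step 4: G0=G1|G3=0|1=1 G1=G4&G1=0&0=0 G2=G3&G0=1&1=1 G3=(0+0>=1)=0 G4=NOT G0=NOT 1=0 -> 10100
Step 5: G0=G1|G3=0|0=0 G1=G4&G1=0&0=0 G2=G3&G0=0&1=0 G3=(0+0>=1)=0 G4=NOT G0=NOT 1=0 -> 00000
Step 6: G0=G1|G3=0|0=0 G1=G4&G1=0&0=0 G2=G3&G0=0&0=0 G3=(0+0>=1)=0 G4=NOT G0=NOT 0=1 -> 00001
Step 7: G0=G1|G3=0|0=0 G1=G4&G1=1&0=0 G2=G3&G0=0&0=0 G3=(1+0>=1)=1 G4=NOT G0=NOT 0=1 -> 00011
Step 8: G0=G1|G3=0|1=1 G1=G4&G1=1&0=0 G2=G3&G0=1&0=0 G3=(1+0>=1)=1 G4=NOT G0=NOT 0=1 -> 10011
Step 9: G0=G1|G3=0|1=1 G1=G4&G1=1&0=0 G2=G3&G0=1&1=1 G3=(1+0>=1)=1 G4=NOT G0=NOT 1=0 -> 10110
State from step 9 equals state from step 3 -> cycle length 6

Answer: 6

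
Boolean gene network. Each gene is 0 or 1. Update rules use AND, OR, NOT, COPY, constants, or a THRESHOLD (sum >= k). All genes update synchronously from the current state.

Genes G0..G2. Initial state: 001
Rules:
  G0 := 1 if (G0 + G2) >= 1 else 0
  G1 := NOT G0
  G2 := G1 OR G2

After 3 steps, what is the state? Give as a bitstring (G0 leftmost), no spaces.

Step 1: G0=(0+1>=1)=1 G1=NOT G0=NOT 0=1 G2=G1|G2=0|1=1 -> 111
Step 2: G0=(1+1>=1)=1 G1=NOT G0=NOT 1=0 G2=G1|G2=1|1=1 -> 101
Step 3: G0=(1+1>=1)=1 G1=NOT G0=NOT 1=0 G2=G1|G2=0|1=1 -> 101

101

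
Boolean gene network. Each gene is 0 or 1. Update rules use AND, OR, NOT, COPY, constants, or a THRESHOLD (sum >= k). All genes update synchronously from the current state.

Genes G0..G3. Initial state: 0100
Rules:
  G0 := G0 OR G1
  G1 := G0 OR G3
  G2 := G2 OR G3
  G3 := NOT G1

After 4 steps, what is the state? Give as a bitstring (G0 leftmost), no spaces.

Step 1: G0=G0|G1=0|1=1 G1=G0|G3=0|0=0 G2=G2|G3=0|0=0 G3=NOT G1=NOT 1=0 -> 1000
Step 2: G0=G0|G1=1|0=1 G1=G0|G3=1|0=1 G2=G2|G3=0|0=0 G3=NOT G1=NOT 0=1 -> 1101
Step 3: G0=G0|G1=1|1=1 G1=G0|G3=1|1=1 G2=G2|G3=0|1=1 G3=NOT G1=NOT 1=0 -> 1110
Step 4: G0=G0|G1=1|1=1 G1=G0|G3=1|0=1 G2=G2|G3=1|0=1 G3=NOT G1=NOT 1=0 -> 1110

1110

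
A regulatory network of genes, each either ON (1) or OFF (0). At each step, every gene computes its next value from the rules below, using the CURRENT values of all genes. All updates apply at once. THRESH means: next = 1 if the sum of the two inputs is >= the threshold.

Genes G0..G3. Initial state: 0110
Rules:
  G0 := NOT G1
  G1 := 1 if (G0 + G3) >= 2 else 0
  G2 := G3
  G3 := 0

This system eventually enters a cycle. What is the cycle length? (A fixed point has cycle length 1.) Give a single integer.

Answer: 1

Derivation:
Step 0: 0110
Step 1: G0=NOT G1=NOT 1=0 G1=(0+0>=2)=0 G2=G3=0 G3=0(const) -> 0000
Step 2: G0=NOT G1=NOT 0=1 G1=(0+0>=2)=0 G2=G3=0 G3=0(const) -> 1000
Step 3: G0=NOT G1=NOT 0=1 G1=(1+0>=2)=0 G2=G3=0 G3=0(const) -> 1000
State from step 3 equals state from step 2 -> cycle length 1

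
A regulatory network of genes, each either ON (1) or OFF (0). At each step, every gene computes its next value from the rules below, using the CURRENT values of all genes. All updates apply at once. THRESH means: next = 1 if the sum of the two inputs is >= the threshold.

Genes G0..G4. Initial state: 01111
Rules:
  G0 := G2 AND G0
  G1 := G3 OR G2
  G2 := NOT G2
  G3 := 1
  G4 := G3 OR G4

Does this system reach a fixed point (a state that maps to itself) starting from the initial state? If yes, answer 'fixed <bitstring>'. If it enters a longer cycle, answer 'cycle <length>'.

Answer: cycle 2

Derivation:
Step 0: 01111
Step 1: G0=G2&G0=1&0=0 G1=G3|G2=1|1=1 G2=NOT G2=NOT 1=0 G3=1(const) G4=G3|G4=1|1=1 -> 01011
Step 2: G0=G2&G0=0&0=0 G1=G3|G2=1|0=1 G2=NOT G2=NOT 0=1 G3=1(const) G4=G3|G4=1|1=1 -> 01111
Cycle of length 2 starting at step 0 -> no fixed point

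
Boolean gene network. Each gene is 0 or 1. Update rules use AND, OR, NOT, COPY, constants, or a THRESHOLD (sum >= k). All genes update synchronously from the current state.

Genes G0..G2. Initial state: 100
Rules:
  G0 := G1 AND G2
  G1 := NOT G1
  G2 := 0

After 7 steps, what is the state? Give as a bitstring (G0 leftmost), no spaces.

Step 1: G0=G1&G2=0&0=0 G1=NOT G1=NOT 0=1 G2=0(const) -> 010
Step 2: G0=G1&G2=1&0=0 G1=NOT G1=NOT 1=0 G2=0(const) -> 000
Step 3: G0=G1&G2=0&0=0 G1=NOT G1=NOT 0=1 G2=0(const) -> 010
Step 4: G0=G1&G2=1&0=0 G1=NOT G1=NOT 1=0 G2=0(const) -> 000
Step 5: G0=G1&G2=0&0=0 G1=NOT G1=NOT 0=1 G2=0(const) -> 010
Step 6: G0=G1&G2=1&0=0 G1=NOT G1=NOT 1=0 G2=0(const) -> 000
Step 7: G0=G1&G2=0&0=0 G1=NOT G1=NOT 0=1 G2=0(const) -> 010

010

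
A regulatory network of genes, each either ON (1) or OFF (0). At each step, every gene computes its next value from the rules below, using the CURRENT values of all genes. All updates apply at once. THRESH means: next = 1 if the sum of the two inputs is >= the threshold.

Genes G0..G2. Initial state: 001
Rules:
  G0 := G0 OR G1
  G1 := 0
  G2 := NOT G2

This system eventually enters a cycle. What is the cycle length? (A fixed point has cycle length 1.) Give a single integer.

Answer: 2

Derivation:
Step 0: 001
Step 1: G0=G0|G1=0|0=0 G1=0(const) G2=NOT G2=NOT 1=0 -> 000
Step 2: G0=G0|G1=0|0=0 G1=0(const) G2=NOT G2=NOT 0=1 -> 001
State from step 2 equals state from step 0 -> cycle length 2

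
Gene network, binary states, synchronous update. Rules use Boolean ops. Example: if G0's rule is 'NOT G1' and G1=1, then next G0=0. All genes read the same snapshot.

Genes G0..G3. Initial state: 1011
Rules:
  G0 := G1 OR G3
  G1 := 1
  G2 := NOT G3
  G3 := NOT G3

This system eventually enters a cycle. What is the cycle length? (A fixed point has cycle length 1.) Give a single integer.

Answer: 2

Derivation:
Step 0: 1011
Step 1: G0=G1|G3=0|1=1 G1=1(const) G2=NOT G3=NOT 1=0 G3=NOT G3=NOT 1=0 -> 1100
Step 2: G0=G1|G3=1|0=1 G1=1(const) G2=NOT G3=NOT 0=1 G3=NOT G3=NOT 0=1 -> 1111
Step 3: G0=G1|G3=1|1=1 G1=1(const) G2=NOT G3=NOT 1=0 G3=NOT G3=NOT 1=0 -> 1100
State from step 3 equals state from step 1 -> cycle length 2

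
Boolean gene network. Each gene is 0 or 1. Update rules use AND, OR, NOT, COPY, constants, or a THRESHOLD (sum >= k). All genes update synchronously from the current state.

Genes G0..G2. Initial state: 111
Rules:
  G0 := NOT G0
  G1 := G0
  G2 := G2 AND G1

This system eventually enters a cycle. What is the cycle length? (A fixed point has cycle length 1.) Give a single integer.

Answer: 2

Derivation:
Step 0: 111
Step 1: G0=NOT G0=NOT 1=0 G1=G0=1 G2=G2&G1=1&1=1 -> 011
Step 2: G0=NOT G0=NOT 0=1 G1=G0=0 G2=G2&G1=1&1=1 -> 101
Step 3: G0=NOT G0=NOT 1=0 G1=G0=1 G2=G2&G1=1&0=0 -> 010
Step 4: G0=NOT G0=NOT 0=1 G1=G0=0 G2=G2&G1=0&1=0 -> 100
Step 5: G0=NOT G0=NOT 1=0 G1=G0=1 G2=G2&G1=0&0=0 -> 010
State from step 5 equals state from step 3 -> cycle length 2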